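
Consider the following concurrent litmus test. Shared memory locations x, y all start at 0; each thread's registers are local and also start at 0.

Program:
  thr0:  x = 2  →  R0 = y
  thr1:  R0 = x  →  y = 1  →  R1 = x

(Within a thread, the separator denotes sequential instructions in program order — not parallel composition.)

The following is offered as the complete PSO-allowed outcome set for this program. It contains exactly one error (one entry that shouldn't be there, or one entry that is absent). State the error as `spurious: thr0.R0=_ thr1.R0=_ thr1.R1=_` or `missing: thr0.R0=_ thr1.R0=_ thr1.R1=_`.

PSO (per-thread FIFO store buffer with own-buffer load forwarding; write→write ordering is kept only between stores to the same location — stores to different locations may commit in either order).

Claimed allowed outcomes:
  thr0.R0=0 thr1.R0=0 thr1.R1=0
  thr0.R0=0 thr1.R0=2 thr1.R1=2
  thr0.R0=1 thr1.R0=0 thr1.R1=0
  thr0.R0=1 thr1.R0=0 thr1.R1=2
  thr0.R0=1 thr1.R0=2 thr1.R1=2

outcome vector order: (thr0.R0,thr1.R0,thr1.R1)
under PSO → 000, 002, 022, 100, 102, 122
PSO∖claimed = {002}

missing: thr0.R0=0 thr1.R0=0 thr1.R1=2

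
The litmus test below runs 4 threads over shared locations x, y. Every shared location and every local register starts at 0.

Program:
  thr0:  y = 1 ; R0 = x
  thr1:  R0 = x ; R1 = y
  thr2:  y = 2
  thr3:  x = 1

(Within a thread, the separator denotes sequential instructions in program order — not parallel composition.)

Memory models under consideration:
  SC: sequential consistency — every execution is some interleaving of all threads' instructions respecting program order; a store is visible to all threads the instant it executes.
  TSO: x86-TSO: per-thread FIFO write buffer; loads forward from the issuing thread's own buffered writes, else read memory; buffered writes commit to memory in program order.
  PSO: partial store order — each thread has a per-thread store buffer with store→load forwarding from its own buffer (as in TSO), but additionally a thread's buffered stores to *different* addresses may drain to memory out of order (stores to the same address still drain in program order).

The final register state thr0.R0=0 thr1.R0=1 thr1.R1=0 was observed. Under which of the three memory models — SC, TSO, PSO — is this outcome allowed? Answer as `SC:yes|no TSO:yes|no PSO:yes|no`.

SC:no TSO:yes PSO:yes

outcome vector order: (thr0.R0,thr1.R0,thr1.R1)
under SC → (0,0,0), (0,0,1), (0,0,2), (0,1,1), (0,1,2), (1,0,0), (1,0,1), (1,0,2), (1,1,0), (1,1,1), (1,1,2)
under TSO → (0,0,0), (0,0,1), (0,0,2), (0,1,0), (0,1,1), (0,1,2), (1,0,0), (1,0,1), (1,0,2), (1,1,0), (1,1,1), (1,1,2)
under PSO → (0,0,0), (0,0,1), (0,0,2), (0,1,0), (0,1,1), (0,1,2), (1,0,0), (1,0,1), (1,0,2), (1,1,0), (1,1,1), (1,1,2)
target (0,1,0) ∈ {TSO,PSO}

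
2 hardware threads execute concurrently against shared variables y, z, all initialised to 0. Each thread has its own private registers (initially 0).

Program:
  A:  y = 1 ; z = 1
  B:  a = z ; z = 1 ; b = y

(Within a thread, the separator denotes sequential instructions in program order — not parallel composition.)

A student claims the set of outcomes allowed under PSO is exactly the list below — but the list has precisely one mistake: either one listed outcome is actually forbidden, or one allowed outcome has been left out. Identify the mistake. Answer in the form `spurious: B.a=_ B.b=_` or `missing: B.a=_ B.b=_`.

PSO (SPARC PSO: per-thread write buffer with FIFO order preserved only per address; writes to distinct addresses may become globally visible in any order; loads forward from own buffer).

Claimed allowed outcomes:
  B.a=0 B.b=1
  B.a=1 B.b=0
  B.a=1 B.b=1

missing: B.a=0 B.b=0

outcome vector order: (B.a,B.b)
PSO (4): 00, 01, 10, 11
PSO∖claimed = {00}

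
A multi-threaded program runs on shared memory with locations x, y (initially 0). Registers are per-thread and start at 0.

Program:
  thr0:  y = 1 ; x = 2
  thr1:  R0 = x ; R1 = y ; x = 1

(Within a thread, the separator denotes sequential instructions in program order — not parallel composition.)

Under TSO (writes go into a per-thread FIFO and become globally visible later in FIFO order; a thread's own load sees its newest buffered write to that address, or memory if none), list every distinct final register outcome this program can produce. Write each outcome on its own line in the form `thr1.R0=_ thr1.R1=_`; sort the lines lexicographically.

outcome vector order: (thr1.R0,thr1.R1)
|TSO outcomes| = 3

thr1.R0=0 thr1.R1=0
thr1.R0=0 thr1.R1=1
thr1.R0=2 thr1.R1=1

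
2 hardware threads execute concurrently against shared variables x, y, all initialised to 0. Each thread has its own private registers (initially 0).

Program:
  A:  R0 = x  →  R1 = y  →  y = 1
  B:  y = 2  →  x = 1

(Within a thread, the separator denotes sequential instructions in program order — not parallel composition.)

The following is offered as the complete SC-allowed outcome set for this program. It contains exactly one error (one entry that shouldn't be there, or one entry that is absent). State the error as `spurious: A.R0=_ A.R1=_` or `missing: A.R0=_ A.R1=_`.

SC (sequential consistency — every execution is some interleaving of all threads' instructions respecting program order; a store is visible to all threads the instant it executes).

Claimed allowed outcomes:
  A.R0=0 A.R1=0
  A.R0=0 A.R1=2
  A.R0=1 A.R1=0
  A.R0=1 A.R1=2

outcome vector order: (A.R0,A.R1)
SC: 3 outcomes — {0/0, 0/2, 1/2}
claimed∖SC = {1/0}

spurious: A.R0=1 A.R1=0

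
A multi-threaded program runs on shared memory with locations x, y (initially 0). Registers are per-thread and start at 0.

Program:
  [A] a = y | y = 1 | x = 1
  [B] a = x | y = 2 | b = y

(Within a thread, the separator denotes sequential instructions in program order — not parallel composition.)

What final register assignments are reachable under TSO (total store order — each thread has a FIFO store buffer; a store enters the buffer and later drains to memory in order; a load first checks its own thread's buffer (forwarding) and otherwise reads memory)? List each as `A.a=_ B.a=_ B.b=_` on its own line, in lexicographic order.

A.a=0 B.a=0 B.b=1
A.a=0 B.a=0 B.b=2
A.a=0 B.a=1 B.b=2
A.a=2 B.a=0 B.b=1
A.a=2 B.a=0 B.b=2

outcome vector order: (A.a,B.a,B.b)
|TSO outcomes| = 5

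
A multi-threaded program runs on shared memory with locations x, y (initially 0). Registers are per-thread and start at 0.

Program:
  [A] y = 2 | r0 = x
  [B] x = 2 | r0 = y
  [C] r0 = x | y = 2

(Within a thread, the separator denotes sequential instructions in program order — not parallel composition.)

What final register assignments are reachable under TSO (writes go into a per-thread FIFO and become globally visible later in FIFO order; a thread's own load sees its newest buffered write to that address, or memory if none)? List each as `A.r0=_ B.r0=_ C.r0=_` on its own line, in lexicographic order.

A.r0=0 B.r0=0 C.r0=0
A.r0=0 B.r0=0 C.r0=2
A.r0=0 B.r0=2 C.r0=0
A.r0=0 B.r0=2 C.r0=2
A.r0=2 B.r0=0 C.r0=0
A.r0=2 B.r0=0 C.r0=2
A.r0=2 B.r0=2 C.r0=0
A.r0=2 B.r0=2 C.r0=2

outcome vector order: (A.r0,B.r0,C.r0)
|TSO outcomes| = 8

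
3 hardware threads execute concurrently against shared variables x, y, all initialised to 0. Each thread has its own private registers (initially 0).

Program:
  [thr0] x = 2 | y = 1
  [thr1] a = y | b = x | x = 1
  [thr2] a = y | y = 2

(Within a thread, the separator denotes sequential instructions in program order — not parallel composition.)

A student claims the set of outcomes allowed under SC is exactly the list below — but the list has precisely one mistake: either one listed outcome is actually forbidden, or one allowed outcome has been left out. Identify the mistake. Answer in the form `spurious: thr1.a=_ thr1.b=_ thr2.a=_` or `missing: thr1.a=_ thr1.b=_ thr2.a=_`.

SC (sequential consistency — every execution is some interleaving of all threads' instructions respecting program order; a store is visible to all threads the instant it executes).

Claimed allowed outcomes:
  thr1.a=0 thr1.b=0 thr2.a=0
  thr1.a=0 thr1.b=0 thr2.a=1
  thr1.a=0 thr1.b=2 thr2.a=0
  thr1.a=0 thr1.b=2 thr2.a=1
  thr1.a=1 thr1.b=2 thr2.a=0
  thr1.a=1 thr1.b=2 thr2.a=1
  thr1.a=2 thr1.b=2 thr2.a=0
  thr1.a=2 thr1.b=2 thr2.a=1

outcome vector order: (thr1.a,thr1.b,thr2.a)
SC: 9 outcomes — {000, 001, 020, 021, 120, 121, 200, 220, 221}
SC∖claimed = {200}

missing: thr1.a=2 thr1.b=0 thr2.a=0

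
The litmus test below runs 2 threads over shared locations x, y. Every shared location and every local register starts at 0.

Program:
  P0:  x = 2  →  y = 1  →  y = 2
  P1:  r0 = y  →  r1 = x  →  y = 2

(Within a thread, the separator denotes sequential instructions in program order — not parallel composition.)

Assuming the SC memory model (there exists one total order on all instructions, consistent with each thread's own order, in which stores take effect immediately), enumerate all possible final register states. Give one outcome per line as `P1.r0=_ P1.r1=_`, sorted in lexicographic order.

P1.r0=0 P1.r1=0
P1.r0=0 P1.r1=2
P1.r0=1 P1.r1=2
P1.r0=2 P1.r1=2

outcome vector order: (P1.r0,P1.r1)
|SC outcomes| = 4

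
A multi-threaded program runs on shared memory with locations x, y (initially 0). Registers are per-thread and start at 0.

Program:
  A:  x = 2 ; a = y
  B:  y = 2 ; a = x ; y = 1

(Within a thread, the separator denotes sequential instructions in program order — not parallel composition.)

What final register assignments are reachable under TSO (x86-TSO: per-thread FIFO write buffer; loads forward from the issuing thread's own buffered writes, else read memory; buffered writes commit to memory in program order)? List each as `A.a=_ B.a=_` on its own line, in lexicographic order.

outcome vector order: (A.a,B.a)
|TSO outcomes| = 6

A.a=0 B.a=0
A.a=0 B.a=2
A.a=1 B.a=0
A.a=1 B.a=2
A.a=2 B.a=0
A.a=2 B.a=2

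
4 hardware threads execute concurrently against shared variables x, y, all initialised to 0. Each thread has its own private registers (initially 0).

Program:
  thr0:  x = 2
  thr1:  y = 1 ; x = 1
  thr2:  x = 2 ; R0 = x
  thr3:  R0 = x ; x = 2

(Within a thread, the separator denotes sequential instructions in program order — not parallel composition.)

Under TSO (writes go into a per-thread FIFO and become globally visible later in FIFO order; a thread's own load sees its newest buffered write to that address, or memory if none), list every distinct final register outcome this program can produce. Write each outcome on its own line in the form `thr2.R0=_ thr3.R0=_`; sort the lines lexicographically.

outcome vector order: (thr2.R0,thr3.R0)
|TSO outcomes| = 6

thr2.R0=1 thr3.R0=0
thr2.R0=1 thr3.R0=1
thr2.R0=1 thr3.R0=2
thr2.R0=2 thr3.R0=0
thr2.R0=2 thr3.R0=1
thr2.R0=2 thr3.R0=2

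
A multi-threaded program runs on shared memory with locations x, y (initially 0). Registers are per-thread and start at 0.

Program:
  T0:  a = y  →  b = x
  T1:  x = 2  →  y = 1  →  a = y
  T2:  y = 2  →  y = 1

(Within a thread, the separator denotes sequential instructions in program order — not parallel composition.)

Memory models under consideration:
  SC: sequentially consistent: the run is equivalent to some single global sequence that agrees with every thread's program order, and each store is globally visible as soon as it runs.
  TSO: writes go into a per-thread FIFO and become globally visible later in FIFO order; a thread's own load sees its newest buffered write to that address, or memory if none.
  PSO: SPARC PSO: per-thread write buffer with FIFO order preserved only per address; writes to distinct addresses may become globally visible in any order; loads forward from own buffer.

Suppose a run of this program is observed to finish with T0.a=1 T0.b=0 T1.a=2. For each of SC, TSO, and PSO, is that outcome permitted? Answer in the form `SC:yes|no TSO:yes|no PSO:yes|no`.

SC:no TSO:no PSO:yes

outcome vector order: (T0.a,T0.b,T1.a)
under SC → (0,0,1), (0,0,2), (0,2,1), (0,2,2), (1,0,1), (1,2,1), (1,2,2), (2,0,1), (2,2,1), (2,2,2)
under TSO → (0,0,1), (0,0,2), (0,2,1), (0,2,2), (1,0,1), (1,2,1), (1,2,2), (2,0,1), (2,2,1), (2,2,2)
under PSO → (0,0,1), (0,0,2), (0,2,1), (0,2,2), (1,0,1), (1,0,2), (1,2,1), (1,2,2), (2,0,1), (2,0,2), (2,2,1), (2,2,2)
target (1,0,2) ∈ {PSO}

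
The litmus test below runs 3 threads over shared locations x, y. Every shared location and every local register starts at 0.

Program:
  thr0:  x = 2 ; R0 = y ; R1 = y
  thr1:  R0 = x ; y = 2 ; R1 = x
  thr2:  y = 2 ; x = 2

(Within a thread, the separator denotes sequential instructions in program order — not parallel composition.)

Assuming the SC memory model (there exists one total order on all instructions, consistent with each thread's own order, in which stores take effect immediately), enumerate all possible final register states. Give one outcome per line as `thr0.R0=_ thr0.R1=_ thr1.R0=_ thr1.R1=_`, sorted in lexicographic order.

thr0.R0=0 thr0.R1=0 thr1.R0=0 thr1.R1=2
thr0.R0=0 thr0.R1=0 thr1.R0=2 thr1.R1=2
thr0.R0=0 thr0.R1=2 thr1.R0=0 thr1.R1=2
thr0.R0=0 thr0.R1=2 thr1.R0=2 thr1.R1=2
thr0.R0=2 thr0.R1=2 thr1.R0=0 thr1.R1=0
thr0.R0=2 thr0.R1=2 thr1.R0=0 thr1.R1=2
thr0.R0=2 thr0.R1=2 thr1.R0=2 thr1.R1=2

outcome vector order: (thr0.R0,thr0.R1,thr1.R0,thr1.R1)
|SC outcomes| = 7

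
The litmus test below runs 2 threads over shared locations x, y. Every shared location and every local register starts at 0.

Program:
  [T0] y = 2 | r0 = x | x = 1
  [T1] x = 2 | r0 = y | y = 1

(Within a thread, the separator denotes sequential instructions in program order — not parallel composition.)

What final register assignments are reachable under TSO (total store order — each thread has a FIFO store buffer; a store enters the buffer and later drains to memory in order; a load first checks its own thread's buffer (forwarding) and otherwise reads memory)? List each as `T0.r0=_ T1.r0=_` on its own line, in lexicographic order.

T0.r0=0 T1.r0=0
T0.r0=0 T1.r0=2
T0.r0=2 T1.r0=0
T0.r0=2 T1.r0=2

outcome vector order: (T0.r0,T1.r0)
|TSO outcomes| = 4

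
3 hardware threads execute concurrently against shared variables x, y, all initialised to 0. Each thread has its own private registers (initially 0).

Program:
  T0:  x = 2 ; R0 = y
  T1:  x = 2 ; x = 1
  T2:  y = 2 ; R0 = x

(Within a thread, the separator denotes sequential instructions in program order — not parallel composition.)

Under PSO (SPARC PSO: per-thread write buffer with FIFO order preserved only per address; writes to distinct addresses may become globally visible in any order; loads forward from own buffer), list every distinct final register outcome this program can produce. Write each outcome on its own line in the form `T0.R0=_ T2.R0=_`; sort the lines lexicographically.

outcome vector order: (T0.R0,T2.R0)
|PSO outcomes| = 6

T0.R0=0 T2.R0=0
T0.R0=0 T2.R0=1
T0.R0=0 T2.R0=2
T0.R0=2 T2.R0=0
T0.R0=2 T2.R0=1
T0.R0=2 T2.R0=2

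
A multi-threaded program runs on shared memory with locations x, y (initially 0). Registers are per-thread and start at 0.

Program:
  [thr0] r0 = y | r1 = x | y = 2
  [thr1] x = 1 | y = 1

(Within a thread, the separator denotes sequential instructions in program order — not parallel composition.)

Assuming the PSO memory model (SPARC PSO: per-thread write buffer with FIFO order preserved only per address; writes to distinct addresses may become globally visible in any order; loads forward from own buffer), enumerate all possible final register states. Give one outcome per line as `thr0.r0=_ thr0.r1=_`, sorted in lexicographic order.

thr0.r0=0 thr0.r1=0
thr0.r0=0 thr0.r1=1
thr0.r0=1 thr0.r1=0
thr0.r0=1 thr0.r1=1

outcome vector order: (thr0.r0,thr0.r1)
|PSO outcomes| = 4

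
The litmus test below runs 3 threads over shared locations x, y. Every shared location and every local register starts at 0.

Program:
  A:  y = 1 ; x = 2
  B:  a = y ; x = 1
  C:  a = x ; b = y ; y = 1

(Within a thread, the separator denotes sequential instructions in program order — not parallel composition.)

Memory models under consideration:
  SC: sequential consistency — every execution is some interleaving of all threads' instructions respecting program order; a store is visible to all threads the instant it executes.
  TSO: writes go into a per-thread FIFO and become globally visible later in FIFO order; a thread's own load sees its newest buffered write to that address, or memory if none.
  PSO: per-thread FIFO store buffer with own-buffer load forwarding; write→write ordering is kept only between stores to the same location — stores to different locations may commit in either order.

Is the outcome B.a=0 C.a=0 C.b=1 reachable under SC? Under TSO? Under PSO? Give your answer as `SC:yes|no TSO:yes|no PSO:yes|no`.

SC:yes TSO:yes PSO:yes

outcome vector order: (B.a,C.a,C.b)
SC (9): <0 0 0>, <0 0 1>, <0 1 0>, <0 1 1>, <0 2 1>, <1 0 0>, <1 0 1>, <1 1 1>, <1 2 1>
TSO (9): <0 0 0>, <0 0 1>, <0 1 0>, <0 1 1>, <0 2 1>, <1 0 0>, <1 0 1>, <1 1 1>, <1 2 1>
PSO (11): <0 0 0>, <0 0 1>, <0 1 0>, <0 1 1>, <0 2 0>, <0 2 1>, <1 0 0>, <1 0 1>, <1 1 1>, <1 2 0>, <1 2 1>
target <0 0 1> ∈ {SC,TSO,PSO}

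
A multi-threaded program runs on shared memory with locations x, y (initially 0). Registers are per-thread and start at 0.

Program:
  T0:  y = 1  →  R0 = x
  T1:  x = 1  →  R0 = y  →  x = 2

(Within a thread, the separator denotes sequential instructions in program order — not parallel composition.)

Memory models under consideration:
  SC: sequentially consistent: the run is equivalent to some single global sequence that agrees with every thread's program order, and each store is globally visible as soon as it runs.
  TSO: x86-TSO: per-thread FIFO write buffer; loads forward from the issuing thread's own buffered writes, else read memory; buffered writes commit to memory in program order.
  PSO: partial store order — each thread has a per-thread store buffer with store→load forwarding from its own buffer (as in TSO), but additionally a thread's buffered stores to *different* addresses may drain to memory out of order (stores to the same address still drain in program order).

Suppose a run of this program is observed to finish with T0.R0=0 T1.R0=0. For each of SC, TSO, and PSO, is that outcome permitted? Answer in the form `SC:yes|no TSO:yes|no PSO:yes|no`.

outcome vector order: (T0.R0,T1.R0)
under SC → 0/1; 1/0; 1/1; 2/0; 2/1
under TSO → 0/0; 0/1; 1/0; 1/1; 2/0; 2/1
under PSO → 0/0; 0/1; 1/0; 1/1; 2/0; 2/1
target 0/0 ∈ {TSO,PSO}

SC:no TSO:yes PSO:yes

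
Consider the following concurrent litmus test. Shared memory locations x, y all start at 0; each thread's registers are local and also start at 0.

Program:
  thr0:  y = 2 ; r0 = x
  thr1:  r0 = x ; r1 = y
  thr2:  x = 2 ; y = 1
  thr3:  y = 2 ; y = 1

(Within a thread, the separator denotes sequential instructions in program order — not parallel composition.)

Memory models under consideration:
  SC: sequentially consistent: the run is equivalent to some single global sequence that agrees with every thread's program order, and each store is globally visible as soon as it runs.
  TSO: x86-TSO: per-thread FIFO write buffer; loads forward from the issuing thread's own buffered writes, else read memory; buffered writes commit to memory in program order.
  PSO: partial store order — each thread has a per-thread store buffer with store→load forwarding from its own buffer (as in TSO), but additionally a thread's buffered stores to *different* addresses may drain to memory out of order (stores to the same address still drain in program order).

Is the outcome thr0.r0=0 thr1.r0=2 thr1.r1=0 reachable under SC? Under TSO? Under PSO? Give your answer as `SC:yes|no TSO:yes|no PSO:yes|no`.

outcome vector order: (thr0.r0,thr1.r0,thr1.r1)
SC: 11 outcomes — {<0 0 0> <0 0 1> <0 0 2> <0 2 1> <0 2 2> <2 0 0> <2 0 1> <2 0 2> <2 2 0> <2 2 1> <2 2 2>}
TSO: 12 outcomes — {<0 0 0> <0 0 1> <0 0 2> <0 2 0> <0 2 1> <0 2 2> <2 0 0> <2 0 1> <2 0 2> <2 2 0> <2 2 1> <2 2 2>}
PSO: 12 outcomes — {<0 0 0> <0 0 1> <0 0 2> <0 2 0> <0 2 1> <0 2 2> <2 0 0> <2 0 1> <2 0 2> <2 2 0> <2 2 1> <2 2 2>}
target <0 2 0> ∈ {TSO,PSO}

SC:no TSO:yes PSO:yes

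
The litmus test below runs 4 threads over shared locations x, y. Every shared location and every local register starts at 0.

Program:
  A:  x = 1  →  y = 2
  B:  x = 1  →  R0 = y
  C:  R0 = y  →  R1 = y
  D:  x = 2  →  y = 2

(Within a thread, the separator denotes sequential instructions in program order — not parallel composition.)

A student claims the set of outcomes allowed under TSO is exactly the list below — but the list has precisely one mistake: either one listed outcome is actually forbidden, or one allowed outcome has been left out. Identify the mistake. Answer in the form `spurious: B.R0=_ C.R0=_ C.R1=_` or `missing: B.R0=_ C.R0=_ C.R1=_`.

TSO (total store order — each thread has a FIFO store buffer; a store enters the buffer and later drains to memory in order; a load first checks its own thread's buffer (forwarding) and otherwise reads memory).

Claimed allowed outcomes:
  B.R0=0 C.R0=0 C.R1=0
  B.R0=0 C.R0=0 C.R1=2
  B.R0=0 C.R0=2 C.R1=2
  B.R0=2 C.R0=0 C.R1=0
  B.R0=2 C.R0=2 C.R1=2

outcome vector order: (B.R0,C.R0,C.R1)
TSO: 6 outcomes — {0/0/0 0/0/2 0/2/2 2/0/0 2/0/2 2/2/2}
TSO∖claimed = {2/0/2}

missing: B.R0=2 C.R0=0 C.R1=2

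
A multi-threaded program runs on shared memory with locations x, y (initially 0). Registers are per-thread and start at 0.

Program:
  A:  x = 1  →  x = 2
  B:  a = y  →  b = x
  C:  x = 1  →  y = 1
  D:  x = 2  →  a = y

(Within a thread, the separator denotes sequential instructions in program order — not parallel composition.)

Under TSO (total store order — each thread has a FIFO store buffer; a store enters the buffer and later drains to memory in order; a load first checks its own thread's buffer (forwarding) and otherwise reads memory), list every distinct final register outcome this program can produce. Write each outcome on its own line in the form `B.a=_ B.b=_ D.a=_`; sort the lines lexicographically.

B.a=0 B.b=0 D.a=0
B.a=0 B.b=0 D.a=1
B.a=0 B.b=1 D.a=0
B.a=0 B.b=1 D.a=1
B.a=0 B.b=2 D.a=0
B.a=0 B.b=2 D.a=1
B.a=1 B.b=1 D.a=0
B.a=1 B.b=1 D.a=1
B.a=1 B.b=2 D.a=0
B.a=1 B.b=2 D.a=1

outcome vector order: (B.a,B.b,D.a)
|TSO outcomes| = 10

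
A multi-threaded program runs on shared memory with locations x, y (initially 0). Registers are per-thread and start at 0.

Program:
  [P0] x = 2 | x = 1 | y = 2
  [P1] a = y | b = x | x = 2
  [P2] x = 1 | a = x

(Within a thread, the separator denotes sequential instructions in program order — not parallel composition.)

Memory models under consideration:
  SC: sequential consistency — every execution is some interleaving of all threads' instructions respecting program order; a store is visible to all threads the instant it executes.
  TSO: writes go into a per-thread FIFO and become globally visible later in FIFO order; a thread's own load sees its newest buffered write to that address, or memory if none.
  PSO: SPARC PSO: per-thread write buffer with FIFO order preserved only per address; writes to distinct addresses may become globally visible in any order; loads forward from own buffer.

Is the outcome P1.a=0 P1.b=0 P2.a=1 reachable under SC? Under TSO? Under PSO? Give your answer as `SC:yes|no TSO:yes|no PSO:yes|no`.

outcome vector order: (P1.a,P1.b,P2.a)
under SC → 001, 002, 011, 012, 021, 022, 211, 212
under TSO → 001, 002, 011, 012, 021, 022, 211, 212
under PSO → 001, 002, 011, 012, 021, 022, 201, 202, 211, 212, 221, 222
target 001 ∈ {SC,TSO,PSO}

SC:yes TSO:yes PSO:yes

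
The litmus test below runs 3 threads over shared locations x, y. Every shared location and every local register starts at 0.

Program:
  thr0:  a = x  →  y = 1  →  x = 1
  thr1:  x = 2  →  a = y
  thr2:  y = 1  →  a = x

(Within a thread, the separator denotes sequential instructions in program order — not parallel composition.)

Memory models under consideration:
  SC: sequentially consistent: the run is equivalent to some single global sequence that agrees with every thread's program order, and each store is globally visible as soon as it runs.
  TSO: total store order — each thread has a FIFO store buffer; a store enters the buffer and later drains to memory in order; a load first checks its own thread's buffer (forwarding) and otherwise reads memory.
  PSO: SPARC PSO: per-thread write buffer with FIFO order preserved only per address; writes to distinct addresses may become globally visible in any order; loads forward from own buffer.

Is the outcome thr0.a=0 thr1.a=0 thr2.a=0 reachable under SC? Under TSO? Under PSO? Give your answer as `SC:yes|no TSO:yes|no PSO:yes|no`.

outcome vector order: (thr0.a,thr1.a,thr2.a)
under SC → (0,0,1), (0,0,2), (0,1,0), (0,1,1), (0,1,2), (2,0,1), (2,0,2), (2,1,0), (2,1,1), (2,1,2)
under TSO → (0,0,0), (0,0,1), (0,0,2), (0,1,0), (0,1,1), (0,1,2), (2,0,0), (2,0,1), (2,0,2), (2,1,0), (2,1,1), (2,1,2)
under PSO → (0,0,0), (0,0,1), (0,0,2), (0,1,0), (0,1,1), (0,1,2), (2,0,0), (2,0,1), (2,0,2), (2,1,0), (2,1,1), (2,1,2)
target (0,0,0) ∈ {TSO,PSO}

SC:no TSO:yes PSO:yes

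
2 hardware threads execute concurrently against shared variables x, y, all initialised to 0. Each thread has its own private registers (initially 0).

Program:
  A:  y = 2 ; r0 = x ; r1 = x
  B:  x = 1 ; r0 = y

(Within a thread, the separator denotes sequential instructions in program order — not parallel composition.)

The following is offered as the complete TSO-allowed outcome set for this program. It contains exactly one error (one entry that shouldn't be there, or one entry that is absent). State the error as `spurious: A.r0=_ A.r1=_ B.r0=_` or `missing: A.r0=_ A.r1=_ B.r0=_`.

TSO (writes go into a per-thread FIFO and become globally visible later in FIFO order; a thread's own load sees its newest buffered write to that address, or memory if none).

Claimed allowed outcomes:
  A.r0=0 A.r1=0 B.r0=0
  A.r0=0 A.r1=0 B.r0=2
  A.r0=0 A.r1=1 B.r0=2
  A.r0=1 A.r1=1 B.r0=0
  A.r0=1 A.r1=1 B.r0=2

outcome vector order: (A.r0,A.r1,B.r0)
[TSO] allowed = {0/0/0 0/0/2 0/1/0 0/1/2 1/1/0 1/1/2}
TSO∖claimed = {0/1/0}

missing: A.r0=0 A.r1=1 B.r0=0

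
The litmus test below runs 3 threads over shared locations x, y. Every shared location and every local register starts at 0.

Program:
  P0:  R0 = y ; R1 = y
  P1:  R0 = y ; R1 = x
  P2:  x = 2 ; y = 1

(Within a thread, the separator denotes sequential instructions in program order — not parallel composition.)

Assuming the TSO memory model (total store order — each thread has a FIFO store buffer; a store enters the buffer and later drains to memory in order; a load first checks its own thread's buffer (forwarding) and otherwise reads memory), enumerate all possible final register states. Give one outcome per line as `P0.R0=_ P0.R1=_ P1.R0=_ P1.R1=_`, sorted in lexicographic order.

P0.R0=0 P0.R1=0 P1.R0=0 P1.R1=0
P0.R0=0 P0.R1=0 P1.R0=0 P1.R1=2
P0.R0=0 P0.R1=0 P1.R0=1 P1.R1=2
P0.R0=0 P0.R1=1 P1.R0=0 P1.R1=0
P0.R0=0 P0.R1=1 P1.R0=0 P1.R1=2
P0.R0=0 P0.R1=1 P1.R0=1 P1.R1=2
P0.R0=1 P0.R1=1 P1.R0=0 P1.R1=0
P0.R0=1 P0.R1=1 P1.R0=0 P1.R1=2
P0.R0=1 P0.R1=1 P1.R0=1 P1.R1=2

outcome vector order: (P0.R0,P0.R1,P1.R0,P1.R1)
|TSO outcomes| = 9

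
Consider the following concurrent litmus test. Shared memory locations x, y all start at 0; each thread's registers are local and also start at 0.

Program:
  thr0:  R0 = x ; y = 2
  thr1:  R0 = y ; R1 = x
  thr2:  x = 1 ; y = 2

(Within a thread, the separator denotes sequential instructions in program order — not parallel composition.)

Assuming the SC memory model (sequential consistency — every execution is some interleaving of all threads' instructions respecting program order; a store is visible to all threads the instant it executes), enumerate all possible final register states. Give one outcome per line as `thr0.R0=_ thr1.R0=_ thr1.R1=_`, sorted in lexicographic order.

outcome vector order: (thr0.R0,thr1.R0,thr1.R1)
|SC outcomes| = 7

thr0.R0=0 thr1.R0=0 thr1.R1=0
thr0.R0=0 thr1.R0=0 thr1.R1=1
thr0.R0=0 thr1.R0=2 thr1.R1=0
thr0.R0=0 thr1.R0=2 thr1.R1=1
thr0.R0=1 thr1.R0=0 thr1.R1=0
thr0.R0=1 thr1.R0=0 thr1.R1=1
thr0.R0=1 thr1.R0=2 thr1.R1=1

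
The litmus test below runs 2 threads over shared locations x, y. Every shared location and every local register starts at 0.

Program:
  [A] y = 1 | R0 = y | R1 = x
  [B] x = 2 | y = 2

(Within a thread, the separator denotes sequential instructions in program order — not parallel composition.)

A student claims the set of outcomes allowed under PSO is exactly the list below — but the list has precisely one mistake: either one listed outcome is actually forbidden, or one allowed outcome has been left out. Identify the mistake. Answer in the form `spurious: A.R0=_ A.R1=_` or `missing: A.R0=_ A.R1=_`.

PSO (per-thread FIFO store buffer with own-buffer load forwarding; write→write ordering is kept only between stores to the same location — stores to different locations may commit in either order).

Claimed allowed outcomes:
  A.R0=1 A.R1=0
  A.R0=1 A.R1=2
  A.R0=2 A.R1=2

outcome vector order: (A.R0,A.R1)
under PSO → <1 0>, <1 2>, <2 0>, <2 2>
PSO∖claimed = {<2 0>}

missing: A.R0=2 A.R1=0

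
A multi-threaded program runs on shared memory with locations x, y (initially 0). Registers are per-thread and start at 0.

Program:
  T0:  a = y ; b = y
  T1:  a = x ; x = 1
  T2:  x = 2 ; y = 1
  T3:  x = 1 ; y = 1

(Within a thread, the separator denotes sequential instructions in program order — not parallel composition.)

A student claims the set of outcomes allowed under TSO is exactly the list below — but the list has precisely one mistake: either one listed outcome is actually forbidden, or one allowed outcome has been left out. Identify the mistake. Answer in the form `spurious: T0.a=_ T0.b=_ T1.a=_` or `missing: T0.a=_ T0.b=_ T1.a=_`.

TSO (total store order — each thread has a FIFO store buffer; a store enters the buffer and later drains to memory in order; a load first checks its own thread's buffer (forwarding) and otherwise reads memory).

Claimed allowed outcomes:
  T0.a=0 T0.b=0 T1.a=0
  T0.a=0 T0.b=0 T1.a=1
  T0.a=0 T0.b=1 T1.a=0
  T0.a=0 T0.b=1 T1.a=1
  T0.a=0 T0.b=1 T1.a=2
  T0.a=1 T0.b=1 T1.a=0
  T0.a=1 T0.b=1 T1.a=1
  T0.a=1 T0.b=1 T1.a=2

missing: T0.a=0 T0.b=0 T1.a=2

outcome vector order: (T0.a,T0.b,T1.a)
[TSO] allowed = {0/0/0; 0/0/1; 0/0/2; 0/1/0; 0/1/1; 0/1/2; 1/1/0; 1/1/1; 1/1/2}
TSO∖claimed = {0/0/2}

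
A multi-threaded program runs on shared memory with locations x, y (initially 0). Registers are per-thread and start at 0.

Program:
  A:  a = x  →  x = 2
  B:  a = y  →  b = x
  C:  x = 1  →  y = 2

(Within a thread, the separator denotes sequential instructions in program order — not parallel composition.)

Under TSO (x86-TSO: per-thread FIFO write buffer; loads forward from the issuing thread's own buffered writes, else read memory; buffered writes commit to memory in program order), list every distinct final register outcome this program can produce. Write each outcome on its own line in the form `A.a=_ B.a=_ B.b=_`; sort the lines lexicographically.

A.a=0 B.a=0 B.b=0
A.a=0 B.a=0 B.b=1
A.a=0 B.a=0 B.b=2
A.a=0 B.a=2 B.b=1
A.a=0 B.a=2 B.b=2
A.a=1 B.a=0 B.b=0
A.a=1 B.a=0 B.b=1
A.a=1 B.a=0 B.b=2
A.a=1 B.a=2 B.b=1
A.a=1 B.a=2 B.b=2

outcome vector order: (A.a,B.a,B.b)
|TSO outcomes| = 10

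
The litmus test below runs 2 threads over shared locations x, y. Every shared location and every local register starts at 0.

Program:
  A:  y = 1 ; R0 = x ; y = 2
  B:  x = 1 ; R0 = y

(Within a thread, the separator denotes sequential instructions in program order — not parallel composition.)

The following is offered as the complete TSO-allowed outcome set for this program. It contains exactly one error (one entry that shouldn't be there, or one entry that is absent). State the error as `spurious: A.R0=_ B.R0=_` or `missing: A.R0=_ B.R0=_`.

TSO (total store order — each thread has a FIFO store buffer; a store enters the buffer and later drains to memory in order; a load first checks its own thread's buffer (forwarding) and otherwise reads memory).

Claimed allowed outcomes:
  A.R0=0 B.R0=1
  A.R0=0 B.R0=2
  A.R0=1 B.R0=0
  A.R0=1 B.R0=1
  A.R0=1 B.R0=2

missing: A.R0=0 B.R0=0

outcome vector order: (A.R0,B.R0)
TSO (6): (0,0) (0,1) (0,2) (1,0) (1,1) (1,2)
TSO∖claimed = {(0,0)}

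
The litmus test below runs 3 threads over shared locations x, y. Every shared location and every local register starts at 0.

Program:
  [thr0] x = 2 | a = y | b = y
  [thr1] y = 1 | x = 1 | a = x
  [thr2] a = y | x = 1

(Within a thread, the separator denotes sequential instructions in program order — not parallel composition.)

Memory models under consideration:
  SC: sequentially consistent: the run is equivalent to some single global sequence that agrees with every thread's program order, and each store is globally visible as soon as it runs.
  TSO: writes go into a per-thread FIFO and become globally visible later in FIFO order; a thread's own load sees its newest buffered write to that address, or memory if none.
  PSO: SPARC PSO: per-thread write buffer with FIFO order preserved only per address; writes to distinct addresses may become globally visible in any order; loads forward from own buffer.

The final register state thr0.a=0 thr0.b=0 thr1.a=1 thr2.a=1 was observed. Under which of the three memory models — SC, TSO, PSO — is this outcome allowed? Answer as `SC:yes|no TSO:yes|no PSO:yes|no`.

SC:yes TSO:yes PSO:yes

outcome vector order: (thr0.a,thr0.b,thr1.a,thr2.a)
SC: 8 outcomes — {(0,0,1,0), (0,0,1,1), (0,1,1,0), (0,1,1,1), (1,1,1,0), (1,1,1,1), (1,1,2,0), (1,1,2,1)}
TSO: 12 outcomes — {(0,0,1,0), (0,0,1,1), (0,0,2,0), (0,0,2,1), (0,1,1,0), (0,1,1,1), (0,1,2,0), (0,1,2,1), (1,1,1,0), (1,1,1,1), (1,1,2,0), (1,1,2,1)}
PSO: 12 outcomes — {(0,0,1,0), (0,0,1,1), (0,0,2,0), (0,0,2,1), (0,1,1,0), (0,1,1,1), (0,1,2,0), (0,1,2,1), (1,1,1,0), (1,1,1,1), (1,1,2,0), (1,1,2,1)}
target (0,0,1,1) ∈ {SC,TSO,PSO}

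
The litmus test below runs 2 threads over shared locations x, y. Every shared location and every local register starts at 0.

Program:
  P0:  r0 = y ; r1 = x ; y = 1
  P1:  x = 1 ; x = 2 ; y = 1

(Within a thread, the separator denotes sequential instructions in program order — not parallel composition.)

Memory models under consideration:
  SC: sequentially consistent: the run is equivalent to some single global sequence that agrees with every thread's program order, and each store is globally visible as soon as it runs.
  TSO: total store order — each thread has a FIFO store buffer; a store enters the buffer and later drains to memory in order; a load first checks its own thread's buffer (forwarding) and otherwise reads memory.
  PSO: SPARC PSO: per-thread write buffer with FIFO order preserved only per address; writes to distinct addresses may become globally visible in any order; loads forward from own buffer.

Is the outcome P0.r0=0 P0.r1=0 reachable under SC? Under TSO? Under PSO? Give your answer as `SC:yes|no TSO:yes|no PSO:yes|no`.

outcome vector order: (P0.r0,P0.r1)
[SC] allowed = {<0 0>; <0 1>; <0 2>; <1 2>}
[TSO] allowed = {<0 0>; <0 1>; <0 2>; <1 2>}
[PSO] allowed = {<0 0>; <0 1>; <0 2>; <1 0>; <1 1>; <1 2>}
target <0 0> ∈ {SC,TSO,PSO}

SC:yes TSO:yes PSO:yes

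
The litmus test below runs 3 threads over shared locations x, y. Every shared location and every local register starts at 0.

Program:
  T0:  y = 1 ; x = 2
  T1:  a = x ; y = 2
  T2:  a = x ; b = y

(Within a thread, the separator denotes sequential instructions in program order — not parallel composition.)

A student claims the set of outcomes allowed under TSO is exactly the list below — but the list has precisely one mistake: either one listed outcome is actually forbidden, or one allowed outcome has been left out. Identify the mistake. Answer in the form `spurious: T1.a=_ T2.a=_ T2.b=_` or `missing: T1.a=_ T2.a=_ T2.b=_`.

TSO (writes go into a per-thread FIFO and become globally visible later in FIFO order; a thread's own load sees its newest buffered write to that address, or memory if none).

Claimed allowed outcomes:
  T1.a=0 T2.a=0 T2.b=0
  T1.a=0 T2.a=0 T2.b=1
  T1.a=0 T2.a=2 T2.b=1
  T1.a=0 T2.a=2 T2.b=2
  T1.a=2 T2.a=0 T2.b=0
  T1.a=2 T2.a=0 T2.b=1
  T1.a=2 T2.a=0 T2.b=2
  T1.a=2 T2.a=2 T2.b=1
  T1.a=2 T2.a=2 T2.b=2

missing: T1.a=0 T2.a=0 T2.b=2

outcome vector order: (T1.a,T2.a,T2.b)
TSO: 10 outcomes — {000; 001; 002; 021; 022; 200; 201; 202; 221; 222}
TSO∖claimed = {002}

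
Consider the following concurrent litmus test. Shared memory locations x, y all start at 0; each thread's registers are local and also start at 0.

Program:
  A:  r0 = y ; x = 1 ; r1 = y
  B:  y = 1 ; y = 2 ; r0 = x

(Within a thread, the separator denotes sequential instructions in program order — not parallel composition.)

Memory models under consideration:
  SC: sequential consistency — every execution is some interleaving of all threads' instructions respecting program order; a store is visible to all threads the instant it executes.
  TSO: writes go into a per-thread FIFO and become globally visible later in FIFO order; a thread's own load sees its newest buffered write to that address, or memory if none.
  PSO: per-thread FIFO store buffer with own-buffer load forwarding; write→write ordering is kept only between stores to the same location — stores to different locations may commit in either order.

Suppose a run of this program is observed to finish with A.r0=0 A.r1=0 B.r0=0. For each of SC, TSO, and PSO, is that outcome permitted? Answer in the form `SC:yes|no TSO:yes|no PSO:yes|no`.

outcome vector order: (A.r0,A.r1,B.r0)
[SC] allowed = {(0,0,1), (0,1,1), (0,2,0), (0,2,1), (1,1,1), (1,2,0), (1,2,1), (2,2,0), (2,2,1)}
[TSO] allowed = {(0,0,0), (0,0,1), (0,1,0), (0,1,1), (0,2,0), (0,2,1), (1,1,0), (1,1,1), (1,2,0), (1,2,1), (2,2,0), (2,2,1)}
[PSO] allowed = {(0,0,0), (0,0,1), (0,1,0), (0,1,1), (0,2,0), (0,2,1), (1,1,0), (1,1,1), (1,2,0), (1,2,1), (2,2,0), (2,2,1)}
target (0,0,0) ∈ {TSO,PSO}

SC:no TSO:yes PSO:yes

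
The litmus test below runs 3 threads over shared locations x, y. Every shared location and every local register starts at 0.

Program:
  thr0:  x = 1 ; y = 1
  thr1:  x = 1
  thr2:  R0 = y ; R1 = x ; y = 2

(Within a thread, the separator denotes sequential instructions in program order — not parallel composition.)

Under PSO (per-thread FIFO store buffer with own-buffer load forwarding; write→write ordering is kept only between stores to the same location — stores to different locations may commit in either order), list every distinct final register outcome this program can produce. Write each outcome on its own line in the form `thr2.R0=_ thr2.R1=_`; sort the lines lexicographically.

thr2.R0=0 thr2.R1=0
thr2.R0=0 thr2.R1=1
thr2.R0=1 thr2.R1=0
thr2.R0=1 thr2.R1=1

outcome vector order: (thr2.R0,thr2.R1)
|PSO outcomes| = 4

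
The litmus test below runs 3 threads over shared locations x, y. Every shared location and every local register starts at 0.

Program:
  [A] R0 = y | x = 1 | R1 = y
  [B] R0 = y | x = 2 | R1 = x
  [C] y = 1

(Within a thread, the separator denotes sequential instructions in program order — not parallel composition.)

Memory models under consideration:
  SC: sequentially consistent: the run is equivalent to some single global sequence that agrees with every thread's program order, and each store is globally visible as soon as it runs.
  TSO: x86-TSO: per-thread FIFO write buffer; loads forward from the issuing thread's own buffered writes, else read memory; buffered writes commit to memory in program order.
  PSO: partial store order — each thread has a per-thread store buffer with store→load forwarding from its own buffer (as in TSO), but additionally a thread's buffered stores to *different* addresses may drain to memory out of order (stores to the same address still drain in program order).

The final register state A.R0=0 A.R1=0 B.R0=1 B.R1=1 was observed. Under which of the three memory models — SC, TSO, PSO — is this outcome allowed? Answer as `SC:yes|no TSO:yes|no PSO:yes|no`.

outcome vector order: (A.R0,A.R1,B.R0,B.R1)
[SC] allowed = {<0 0 0 1> <0 0 0 2> <0 0 1 2> <0 1 0 1> <0 1 0 2> <0 1 1 1> <0 1 1 2> <1 1 0 1> <1 1 0 2> <1 1 1 1> <1 1 1 2>}
[TSO] allowed = {<0 0 0 1> <0 0 0 2> <0 0 1 1> <0 0 1 2> <0 1 0 1> <0 1 0 2> <0 1 1 1> <0 1 1 2> <1 1 0 1> <1 1 0 2> <1 1 1 1> <1 1 1 2>}
[PSO] allowed = {<0 0 0 1> <0 0 0 2> <0 0 1 1> <0 0 1 2> <0 1 0 1> <0 1 0 2> <0 1 1 1> <0 1 1 2> <1 1 0 1> <1 1 0 2> <1 1 1 1> <1 1 1 2>}
target <0 0 1 1> ∈ {TSO,PSO}

SC:no TSO:yes PSO:yes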